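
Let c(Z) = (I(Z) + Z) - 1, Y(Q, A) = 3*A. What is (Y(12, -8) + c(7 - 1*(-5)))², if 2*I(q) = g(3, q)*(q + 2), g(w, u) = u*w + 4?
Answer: 71289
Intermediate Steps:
g(w, u) = 4 + u*w
I(q) = (2 + q)*(4 + 3*q)/2 (I(q) = ((4 + q*3)*(q + 2))/2 = ((4 + 3*q)*(2 + q))/2 = ((2 + q)*(4 + 3*q))/2 = (2 + q)*(4 + 3*q)/2)
c(Z) = -1 + Z + (2 + Z)*(4 + 3*Z)/2 (c(Z) = ((2 + Z)*(4 + 3*Z)/2 + Z) - 1 = (Z + (2 + Z)*(4 + 3*Z)/2) - 1 = -1 + Z + (2 + Z)*(4 + 3*Z)/2)
(Y(12, -8) + c(7 - 1*(-5)))² = (3*(-8) + (3 + 6*(7 - 1*(-5)) + 3*(7 - 1*(-5))²/2))² = (-24 + (3 + 6*(7 + 5) + 3*(7 + 5)²/2))² = (-24 + (3 + 6*12 + (3/2)*12²))² = (-24 + (3 + 72 + (3/2)*144))² = (-24 + (3 + 72 + 216))² = (-24 + 291)² = 267² = 71289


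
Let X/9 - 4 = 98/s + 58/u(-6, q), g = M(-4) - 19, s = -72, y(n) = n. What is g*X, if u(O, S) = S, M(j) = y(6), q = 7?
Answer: -35789/28 ≈ -1278.2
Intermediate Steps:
M(j) = 6
g = -13 (g = 6 - 19 = -13)
X = 2753/28 (X = 36 + 9*(98/(-72) + 58/7) = 36 + 9*(98*(-1/72) + 58*(⅐)) = 36 + 9*(-49/36 + 58/7) = 36 + 9*(1745/252) = 36 + 1745/28 = 2753/28 ≈ 98.321)
g*X = -13*2753/28 = -35789/28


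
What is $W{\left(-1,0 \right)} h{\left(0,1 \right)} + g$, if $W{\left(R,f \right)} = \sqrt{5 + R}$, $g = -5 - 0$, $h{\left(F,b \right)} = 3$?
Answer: $1$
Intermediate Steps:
$g = -5$ ($g = -5 + 0 = -5$)
$W{\left(-1,0 \right)} h{\left(0,1 \right)} + g = \sqrt{5 - 1} \cdot 3 - 5 = \sqrt{4} \cdot 3 - 5 = 2 \cdot 3 - 5 = 6 - 5 = 1$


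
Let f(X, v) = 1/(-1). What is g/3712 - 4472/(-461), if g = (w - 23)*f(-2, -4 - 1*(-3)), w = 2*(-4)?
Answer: 16614355/1711232 ≈ 9.7090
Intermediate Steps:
f(X, v) = -1
w = -8
g = 31 (g = (-8 - 23)*(-1) = -31*(-1) = 31)
g/3712 - 4472/(-461) = 31/3712 - 4472/(-461) = 31*(1/3712) - 4472*(-1/461) = 31/3712 + 4472/461 = 16614355/1711232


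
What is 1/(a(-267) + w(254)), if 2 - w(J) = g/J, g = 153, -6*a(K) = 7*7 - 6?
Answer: -381/2198 ≈ -0.17334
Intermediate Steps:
a(K) = -43/6 (a(K) = -(7*7 - 6)/6 = -(49 - 6)/6 = -1/6*43 = -43/6)
w(J) = 2 - 153/J
1/(a(-267) + w(254)) = 1/(-43/6 + (2 - 153/254)) = 1/(-43/6 + 355/254) = 1/(-2198/381) = -381/2198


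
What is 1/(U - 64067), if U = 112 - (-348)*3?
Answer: -1/62911 ≈ -1.5895e-5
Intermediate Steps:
U = 1156 (U = 112 - 87*(-12) = 112 + 1044 = 1156)
1/(U - 64067) = 1/(1156 - 64067) = 1/(-62911) = -1/62911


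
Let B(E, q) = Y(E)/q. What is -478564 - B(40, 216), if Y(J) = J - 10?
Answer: -17228309/36 ≈ -4.7856e+5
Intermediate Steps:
Y(J) = -10 + J
B(E, q) = (-10 + E)/q
-478564 - B(40, 216) = -478564 - (-10 + 40)/216 = -478564 - 30/216 = -478564 - 1*5/36 = -478564 - 5/36 = -17228309/36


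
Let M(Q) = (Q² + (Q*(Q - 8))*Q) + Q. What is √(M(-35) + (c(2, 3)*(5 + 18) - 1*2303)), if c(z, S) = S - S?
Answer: 2*I*√13447 ≈ 231.92*I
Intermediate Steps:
c(z, S) = 0
M(Q) = Q + Q² + Q²*(-8 + Q) (M(Q) = (Q² + (Q*(-8 + Q))*Q) + Q = (Q² + Q²*(-8 + Q)) + Q = Q + Q² + Q²*(-8 + Q))
√(M(-35) + (c(2, 3)*(5 + 18) - 1*2303)) = √(-35*(1 + (-35)² - 7*(-35)) + (0*(5 + 18) - 1*2303)) = √(-35*(1 + 1225 + 245) + (0*23 - 2303)) = √(-35*1471 + (0 - 2303)) = √(-51485 - 2303) = √(-53788) = 2*I*√13447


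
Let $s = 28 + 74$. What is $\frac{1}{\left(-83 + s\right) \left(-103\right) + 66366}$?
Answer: $\frac{1}{64409} \approx 1.5526 \cdot 10^{-5}$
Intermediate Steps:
$s = 102$
$\frac{1}{\left(-83 + s\right) \left(-103\right) + 66366} = \frac{1}{\left(-83 + 102\right) \left(-103\right) + 66366} = \frac{1}{19 \left(-103\right) + 66366} = \frac{1}{-1957 + 66366} = \frac{1}{64409}$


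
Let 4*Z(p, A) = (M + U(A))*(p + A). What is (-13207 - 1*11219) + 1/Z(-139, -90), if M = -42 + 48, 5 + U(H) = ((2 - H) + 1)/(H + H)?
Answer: -162213306/6641 ≈ -24426.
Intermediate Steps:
U(H) = -5 + (3 - H)/(2*H) (U(H) = -5 + ((2 - H) + 1)/(H + H) = -5 + (3 - H)/((2*H)) = -5 + (3 - H)*(1/(2*H)) = -5 + (3 - H)/(2*H))
M = 6
Z(p, A) = (6 + (3 - 11*A)/(2*A))*(A + p)/4 (Z(p, A) = ((6 + (3 - 11*A)/(2*A))*(p + A))/4 = ((6 + (3 - 11*A)/(2*A))*(A + p))/4 = (6 + (3 - 11*A)/(2*A))*(A + p)/4)
(-13207 - 1*11219) + 1/Z(-139, -90) = (-13207 - 1*11219) + 1/((⅛)*((-90)² + 3*(-90) + 3*(-139) - 90*(-139))/(-90)) = (-13207 - 11219) + 1/((⅛)*(-1/90)*(8100 - 270 - 417 + 12510)) = -24426 + 1/((⅛)*(-1/90)*19923) = -24426 + 1/(-6641/240) = -24426 - 240/6641 = -162213306/6641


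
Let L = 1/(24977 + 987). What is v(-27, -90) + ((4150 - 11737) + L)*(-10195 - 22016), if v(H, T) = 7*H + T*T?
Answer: 6345413796141/25964 ≈ 2.4439e+8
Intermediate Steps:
L = 1/25964 ≈ 3.8515e-5
v(H, T) = T² + 7*H (v(H, T) = 7*H + T² = T² + 7*H)
v(-27, -90) + ((4150 - 11737) + L)*(-10195 - 22016) = ((-90)² + 7*(-27)) + ((4150 - 11737) + 1/25964)*(-10195 - 22016) = (8100 - 189) + (-7587 + 1/25964)*(-32211) = 7911 - 196988867/25964*(-32211) = 7911 + 6345208394937/25964 = 6345413796141/25964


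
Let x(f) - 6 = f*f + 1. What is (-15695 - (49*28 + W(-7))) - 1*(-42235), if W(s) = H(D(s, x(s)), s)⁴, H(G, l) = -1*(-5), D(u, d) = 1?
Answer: 24543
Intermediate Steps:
x(f) = 7 + f² (x(f) = 6 + (f*f + 1) = 6 + (f² + 1) = 6 + (1 + f²) = 7 + f²)
H(G, l) = 5
W(s) = 625 (W(s) = 5⁴ = 625)
(-15695 - (49*28 + W(-7))) - 1*(-42235) = (-15695 - (49*28 + 625)) - 1*(-42235) = (-15695 - (1372 + 625)) + 42235 = (-15695 - 1*1997) + 42235 = (-15695 - 1997) + 42235 = -17692 + 42235 = 24543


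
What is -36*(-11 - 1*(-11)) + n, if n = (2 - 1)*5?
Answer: 5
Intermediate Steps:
n = 5 (n = 1*5 = 5)
-36*(-11 - 1*(-11)) + n = -36*(-11 - 1*(-11)) + 5 = -36*(-11 + 11) + 5 = -36*0 + 5 = 0 + 5 = 5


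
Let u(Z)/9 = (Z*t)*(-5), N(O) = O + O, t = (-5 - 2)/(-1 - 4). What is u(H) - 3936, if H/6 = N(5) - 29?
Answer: 3246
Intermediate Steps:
t = 7/5 (t = -7/(-5) = -7*(-⅕) = 7/5 ≈ 1.4000)
N(O) = 2*O
H = -114 (H = 6*(2*5 - 29) = 6*(10 - 29) = 6*(-19) = -114)
u(Z) = -63*Z (u(Z) = 9*((Z*(7/5))*(-5)) = 9*((7*Z/5)*(-5)) = 9*(-7*Z) = -63*Z)
u(H) - 3936 = -63*(-114) - 3936 = 7182 - 3936 = 3246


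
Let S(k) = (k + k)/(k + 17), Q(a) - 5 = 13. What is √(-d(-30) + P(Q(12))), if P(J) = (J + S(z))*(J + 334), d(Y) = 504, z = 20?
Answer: 2*√2126242/37 ≈ 78.820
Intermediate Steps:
Q(a) = 18 (Q(a) = 5 + 13 = 18)
S(k) = 2*k/(17 + k) (S(k) = (2*k)/(17 + k) = 2*k/(17 + k))
P(J) = (334 + J)*(40/37 + J) (P(J) = (J + 2*20/(17 + 20))*(J + 334) = (J + 2*20/37)*(334 + J) = (J + 2*20*(1/37))*(334 + J) = (J + 40/37)*(334 + J) = (40/37 + J)*(334 + J) = (334 + J)*(40/37 + J))
√(-d(-30) + P(Q(12))) = √(-1*504 + (13360/37 + 18² + (12398/37)*18)) = √(-504 + (13360/37 + 324 + 223164/37)) = √(-504 + 248512/37) = √(229864/37) = 2*√2126242/37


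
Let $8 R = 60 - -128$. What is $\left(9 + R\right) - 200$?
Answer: $- \frac{335}{2} \approx -167.5$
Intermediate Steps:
$R = \frac{47}{2}$ ($R = \frac{60 - -128}{8} = \frac{60 + 128}{8} = \frac{1}{8} \cdot 188 = \frac{47}{2} \approx 23.5$)
$\left(9 + R\right) - 200 = \left(9 + \frac{47}{2}\right) - 200 = \frac{65}{2} - 200 = - \frac{335}{2}$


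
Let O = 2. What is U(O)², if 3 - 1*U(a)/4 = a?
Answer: 16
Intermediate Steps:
U(a) = 12 - 4*a
U(O)² = (12 - 4*2)² = (12 - 8)² = 4² = 16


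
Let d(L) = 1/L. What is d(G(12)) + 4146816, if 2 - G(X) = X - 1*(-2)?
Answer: 49761791/12 ≈ 4.1468e+6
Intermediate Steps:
G(X) = -X (G(X) = 2 - (X - 1*(-2)) = 2 - (X + 2) = 2 - (2 + X) = 2 + (-2 - X) = -X)
d(G(12)) + 4146816 = 1/(-1*12) + 4146816 = 1/(-12) + 4146816 = -1/12 + 4146816 = 49761791/12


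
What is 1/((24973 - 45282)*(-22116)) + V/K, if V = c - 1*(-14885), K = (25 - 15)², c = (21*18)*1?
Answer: 428464695067/2807211525 ≈ 152.63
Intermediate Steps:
c = 378 (c = 378*1 = 378)
K = 100 (K = 10² = 100)
V = 15263 (V = 378 - 1*(-14885) = 378 + 14885 = 15263)
1/((24973 - 45282)*(-22116)) + V/K = 1/((24973 - 45282)*(-22116)) + 15263/100 = -1/22116/(-20309) + 15263*(1/100) = -1/20309*(-1/22116) + 15263/100 = 1/449153844 + 15263/100 = 428464695067/2807211525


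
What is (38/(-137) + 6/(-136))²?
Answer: 8970025/86787856 ≈ 0.10336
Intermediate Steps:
(38/(-137) + 6/(-136))² = (38*(-1/137) + 6*(-1/136))² = (-38/137 - 3/68)² = (-2995/9316)² = 8970025/86787856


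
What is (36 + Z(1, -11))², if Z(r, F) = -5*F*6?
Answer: 133956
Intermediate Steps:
Z(r, F) = -30*F
(36 + Z(1, -11))² = (36 - 30*(-11))² = (36 + 330)² = 366² = 133956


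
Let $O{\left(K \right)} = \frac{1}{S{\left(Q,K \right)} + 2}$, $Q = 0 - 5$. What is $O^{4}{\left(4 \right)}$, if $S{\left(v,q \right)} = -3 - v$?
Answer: $\frac{1}{256} \approx 0.0039063$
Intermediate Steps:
$Q = -5$ ($Q = 0 - 5 = -5$)
$O{\left(K \right)} = \frac{1}{4}$ ($O{\left(K \right)} = \frac{1}{\left(-3 - -5\right) + 2} = \frac{1}{\left(-3 + 5\right) + 2} = \frac{1}{2 + 2} = \frac{1}{4}$)
$O^{4}{\left(4 \right)} = \left(\frac{1}{4}\right)^{4} = \frac{1}{256}$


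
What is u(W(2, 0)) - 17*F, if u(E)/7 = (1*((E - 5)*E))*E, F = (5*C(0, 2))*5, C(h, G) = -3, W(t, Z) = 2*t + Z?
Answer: 1163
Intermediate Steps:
W(t, Z) = Z + 2*t
F = -75 (F = (5*(-3))*5 = -15*5 = -75)
u(E) = 7*E²*(-5 + E) (u(E) = 7*((1*((E - 5)*E))*E) = 7*((1*((-5 + E)*E))*E) = 7*((1*(E*(-5 + E)))*E) = 7*((E*(-5 + E))*E) = 7*(E²*(-5 + E)) = 7*E²*(-5 + E))
u(W(2, 0)) - 17*F = 7*(0 + 2*2)²*(-5 + (0 + 2*2)) - 17*(-75) = 7*(0 + 4)²*(-5 + (0 + 4)) + 1275 = 7*4²*(-5 + 4) + 1275 = 7*16*(-1) + 1275 = -112 + 1275 = 1163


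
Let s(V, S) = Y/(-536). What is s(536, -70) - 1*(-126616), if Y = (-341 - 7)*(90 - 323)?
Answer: 16946273/134 ≈ 1.2646e+5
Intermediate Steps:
Y = 81084 (Y = -348*(-233) = 81084)
s(V, S) = -20271/134 (s(V, S) = 81084/(-536) = 81084*(-1/536) = -20271/134)
s(536, -70) - 1*(-126616) = -20271/134 - 1*(-126616) = -20271/134 + 126616 = 16946273/134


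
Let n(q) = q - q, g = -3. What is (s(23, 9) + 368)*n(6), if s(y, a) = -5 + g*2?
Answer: 0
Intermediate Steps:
n(q) = 0
s(y, a) = -11 (s(y, a) = -5 - 3*2 = -5 - 6 = -11)
(s(23, 9) + 368)*n(6) = (-11 + 368)*0 = 357*0 = 0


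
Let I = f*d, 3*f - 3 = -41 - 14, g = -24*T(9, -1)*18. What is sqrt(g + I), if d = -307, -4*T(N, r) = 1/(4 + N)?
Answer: 4*sqrt(506649)/39 ≈ 73.004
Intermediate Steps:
T(N, r) = -1/(4*(4 + N))
g = 108/13 (g = -(-24)/(16 + 4*9)*18 = -(-24)/(16 + 36)*18 = -(-24)/52*18 = -24*(-1/52)*18 = (6/13)*18 = 108/13 ≈ 8.3077)
f = -52/3 (f = 1 + (-41 - 14)/3 = 1 + (1/3)*(-55) = 1 - 55/3 = -52/3 ≈ -17.333)
I = 15964/3 (I = -52/3*(-307) = 15964/3 ≈ 5321.3)
sqrt(g + I) = sqrt(108/13 + 15964/3) = sqrt(207856/39) = 4*sqrt(506649)/39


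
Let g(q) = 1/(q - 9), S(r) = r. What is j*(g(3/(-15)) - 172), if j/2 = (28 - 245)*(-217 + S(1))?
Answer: -371085624/23 ≈ -1.6134e+7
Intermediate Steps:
g(q) = 1/(-9 + q)
j = 93744 (j = 2*((28 - 245)*(-217 + 1)) = 2*(-217*(-216)) = 2*46872 = 93744)
j*(g(3/(-15)) - 172) = 93744*(1/(-9 + 3/(-15)) - 172) = 93744*(1/(-9 + 3*(-1/15)) - 172) = 93744*(1/(-9 - 1/5) - 172) = 93744*(1/(-46/5) - 172) = 93744*(-5/46 - 172) = 93744*(-7917/46) = -371085624/23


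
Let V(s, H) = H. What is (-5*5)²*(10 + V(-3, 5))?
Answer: 9375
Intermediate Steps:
(-5*5)²*(10 + V(-3, 5)) = (-5*5)²*(10 + 5) = (-25)²*15 = 625*15 = 9375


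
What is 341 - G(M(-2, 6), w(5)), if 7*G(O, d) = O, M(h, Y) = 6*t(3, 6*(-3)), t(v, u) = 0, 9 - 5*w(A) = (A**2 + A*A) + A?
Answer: 341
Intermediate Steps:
w(A) = 9/5 - 2*A**2/5 - A/5 (w(A) = 9/5 - ((A**2 + A*A) + A)/5 = 9/5 - ((A**2 + A**2) + A)/5 = 9/5 - (2*A**2 + A)/5 = 9/5 - (A + 2*A**2)/5 = 9/5 + (-2*A**2/5 - A/5) = 9/5 - 2*A**2/5 - A/5)
M(h, Y) = 0 (M(h, Y) = 6*0 = 0)
G(O, d) = O/7
341 - G(M(-2, 6), w(5)) = 341 - 0/7 = 341 - 1*0 = 341 + 0 = 341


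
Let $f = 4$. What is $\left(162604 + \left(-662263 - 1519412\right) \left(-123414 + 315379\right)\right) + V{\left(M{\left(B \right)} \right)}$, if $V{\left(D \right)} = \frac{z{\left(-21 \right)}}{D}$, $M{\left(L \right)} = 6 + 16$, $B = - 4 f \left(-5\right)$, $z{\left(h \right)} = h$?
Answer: $- \frac{9213711732983}{22} \approx -4.188 \cdot 10^{11}$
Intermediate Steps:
$B = 80$ ($B = \left(-4\right) 4 \left(-5\right) = \left(-16\right) \left(-5\right) = 80$)
$M{\left(L \right)} = 22$
$V{\left(D \right)} = - \frac{21}{D}$
$\left(162604 + \left(-662263 - 1519412\right) \left(-123414 + 315379\right)\right) + V{\left(M{\left(B \right)} \right)} = \left(162604 + \left(-662263 - 1519412\right) \left(-123414 + 315379\right)\right) - \frac{21}{22} = \left(162604 - 418805241375\right) - \frac{21}{22} = -418805078771 - \frac{21}{22} = - \frac{9213711732983}{22}$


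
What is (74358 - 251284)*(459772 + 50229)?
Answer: -90232436926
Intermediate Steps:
(74358 - 251284)*(459772 + 50229) = -176926*510001 = -90232436926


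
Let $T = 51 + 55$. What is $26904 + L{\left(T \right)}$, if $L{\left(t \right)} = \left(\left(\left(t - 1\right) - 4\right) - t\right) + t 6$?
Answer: $27535$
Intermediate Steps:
$T = 106$
$L{\left(t \right)} = -5 + 6 t$ ($L{\left(t \right)} = \left(\left(\left(-1 + t\right) - 4\right) - t\right) + 6 t = \left(\left(-5 + t\right) - t\right) + 6 t = -5 + 6 t$)
$26904 + L{\left(T \right)} = 26904 + \left(-5 + 6 \cdot 106\right) = 26904 + \left(-5 + 636\right) = 26904 + 631 = 27535$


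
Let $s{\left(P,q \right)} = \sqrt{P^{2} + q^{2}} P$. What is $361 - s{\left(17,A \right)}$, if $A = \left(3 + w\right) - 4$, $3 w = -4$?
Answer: $361 - \frac{85 \sqrt{106}}{3} \approx 69.291$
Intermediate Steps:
$w = - \frac{4}{3}$ ($w = \frac{1}{3} \left(-4\right) = - \frac{4}{3} \approx -1.3333$)
$A = - \frac{7}{3}$ ($A = \left(3 - \frac{4}{3}\right) - 4 = \frac{5}{3} - 4 = - \frac{7}{3} \approx -2.3333$)
$s{\left(P,q \right)} = P \sqrt{P^{2} + q^{2}}$
$361 - s{\left(17,A \right)} = 361 - 17 \sqrt{17^{2} + \left(- \frac{7}{3}\right)^{2}} = 361 - 17 \sqrt{289 + \frac{49}{9}} = 361 - 17 \sqrt{\frac{2650}{9}} = 361 - 17 \frac{5 \sqrt{106}}{3} = 361 - \frac{85 \sqrt{106}}{3}$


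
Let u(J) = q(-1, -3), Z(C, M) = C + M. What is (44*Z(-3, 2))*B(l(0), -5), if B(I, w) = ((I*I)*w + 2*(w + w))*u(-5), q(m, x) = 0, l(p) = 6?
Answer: 0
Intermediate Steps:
u(J) = 0
B(I, w) = 0 (B(I, w) = ((I*I)*w + 2*(w + w))*0 = (I²*w + 2*(2*w))*0 = (w*I² + 4*w)*0 = (4*w + w*I²)*0 = 0)
(44*Z(-3, 2))*B(l(0), -5) = (44*(-3 + 2))*0 = (44*(-1))*0 = -44*0 = 0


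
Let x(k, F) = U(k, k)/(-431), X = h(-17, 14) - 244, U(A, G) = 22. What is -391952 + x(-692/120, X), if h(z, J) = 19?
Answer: -168931334/431 ≈ -3.9195e+5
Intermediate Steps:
X = -225 (X = 19 - 244 = -225)
x(k, F) = -22/431 (x(k, F) = 22/(-431) = 22*(-1/431) = -22/431)
-391952 + x(-692/120, X) = -391952 - 22/431 = -168931334/431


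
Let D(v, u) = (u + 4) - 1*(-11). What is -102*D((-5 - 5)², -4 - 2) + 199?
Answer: -719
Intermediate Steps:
D(v, u) = 15 + u (D(v, u) = (4 + u) + 11 = 15 + u)
-102*D((-5 - 5)², -4 - 2) + 199 = -102*(15 + (-4 - 2)) + 199 = -102*(15 - 6) + 199 = -102*9 + 199 = -918 + 199 = -719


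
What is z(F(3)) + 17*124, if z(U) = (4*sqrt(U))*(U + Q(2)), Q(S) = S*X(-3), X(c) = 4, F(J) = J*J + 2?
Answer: 2108 + 76*sqrt(11) ≈ 2360.1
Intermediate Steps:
F(J) = 2 + J**2 (F(J) = J**2 + 2 = 2 + J**2)
Q(S) = 4*S (Q(S) = S*4 = 4*S)
z(U) = 4*sqrt(U)*(8 + U) (z(U) = (4*sqrt(U))*(U + 4*2) = (4*sqrt(U))*(U + 8) = (4*sqrt(U))*(8 + U) = 4*sqrt(U)*(8 + U))
z(F(3)) + 17*124 = 4*sqrt(2 + 3**2)*(8 + (2 + 3**2)) + 17*124 = 4*sqrt(2 + 9)*(8 + (2 + 9)) + 2108 = 4*sqrt(11)*(8 + 11) + 2108 = 4*sqrt(11)*19 + 2108 = 76*sqrt(11) + 2108 = 2108 + 76*sqrt(11)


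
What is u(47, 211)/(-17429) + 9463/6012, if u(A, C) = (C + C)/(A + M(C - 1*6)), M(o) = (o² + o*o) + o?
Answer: 6951989590145/4416714471348 ≈ 1.5740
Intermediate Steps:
M(o) = o + 2*o² (M(o) = (o² + o²) + o = 2*o² + o = o + 2*o²)
u(A, C) = 2*C/(A + (-11 + 2*C)*(-6 + C)) (u(A, C) = (C + C)/(A + (C - 1*6)*(1 + 2*(C - 1*6))) = (2*C)/(A + (C - 6)*(1 + 2*(C - 6))) = (2*C)/(A + (-6 + C)*(1 + 2*(-6 + C))) = (2*C)/(A + (-6 + C)*(1 + (-12 + 2*C))) = (2*C)/(A + (-6 + C)*(-11 + 2*C)) = (2*C)/(A + (-11 + 2*C)*(-6 + C)) = 2*C/(A + (-11 + 2*C)*(-6 + C)))
u(47, 211)/(-17429) + 9463/6012 = (2*211/(47 + (-11 + 2*211)*(-6 + 211)))/(-17429) + 9463/6012 = (2*211/(47 + (-11 + 422)*205))*(-1/17429) + 9463*(1/6012) = (2*211/(47 + 411*205))*(-1/17429) + 9463/6012 = (2*211/(47 + 84255))*(-1/17429) + 9463/6012 = (2*211/84302)*(-1/17429) + 9463/6012 = (2*211*(1/84302))*(-1/17429) + 9463/6012 = (211/42151)*(-1/17429) + 9463/6012 = -211/734649779 + 9463/6012 = 6951989590145/4416714471348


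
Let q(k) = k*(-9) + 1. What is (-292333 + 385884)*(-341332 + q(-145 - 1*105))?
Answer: -31721366631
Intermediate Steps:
q(k) = 1 - 9*k (q(k) = -9*k + 1 = 1 - 9*k)
(-292333 + 385884)*(-341332 + q(-145 - 1*105)) = (-292333 + 385884)*(-341332 + (1 - 9*(-145 - 1*105))) = 93551*(-341332 + (1 - 9*(-145 - 105))) = 93551*(-341332 + (1 - 9*(-250))) = 93551*(-341332 + (1 + 2250)) = 93551*(-341332 + 2251) = 93551*(-339081) = -31721366631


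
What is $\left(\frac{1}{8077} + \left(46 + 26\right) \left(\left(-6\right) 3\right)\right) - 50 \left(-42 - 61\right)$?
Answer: $\frac{31128759}{8077} \approx 3854.0$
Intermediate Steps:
$\left(\frac{1}{8077} + \left(46 + 26\right) \left(\left(-6\right) 3\right)\right) - 50 \left(-42 - 61\right) = \left(\frac{1}{8077} + 72 \left(-18\right)\right) - -5150 = \left(\frac{1}{8077} - 1296\right) + 5150 = - \frac{10467791}{8077} + 5150 = \frac{31128759}{8077}$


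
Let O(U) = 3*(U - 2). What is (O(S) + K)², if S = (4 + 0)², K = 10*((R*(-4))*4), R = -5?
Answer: 708964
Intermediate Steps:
K = 800 (K = 10*(-5*(-4)*4) = 10*(20*4) = 10*80 = 800)
S = 16 (S = 4² = 16)
O(U) = -6 + 3*U (O(U) = 3*(-2 + U) = -6 + 3*U)
(O(S) + K)² = ((-6 + 3*16) + 800)² = ((-6 + 48) + 800)² = (42 + 800)² = 842² = 708964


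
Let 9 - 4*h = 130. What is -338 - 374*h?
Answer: 21951/2 ≈ 10976.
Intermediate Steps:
h = -121/4 (h = 9/4 - ¼*130 = 9/4 - 65/2 = -121/4 ≈ -30.250)
-338 - 374*h = -338 - 374*(-121/4) = -338 + 22627/2 = 21951/2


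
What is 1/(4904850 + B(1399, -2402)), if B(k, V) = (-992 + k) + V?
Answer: 1/4902855 ≈ 2.0396e-7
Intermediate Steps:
B(k, V) = -992 + V + k
1/(4904850 + B(1399, -2402)) = 1/(4904850 + (-992 - 2402 + 1399)) = 1/(4904850 - 1995) = 1/4902855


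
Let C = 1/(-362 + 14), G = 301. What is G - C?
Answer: 104749/348 ≈ 301.00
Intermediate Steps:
C = -1/348 (C = 1/(-348) = -1/348 ≈ -0.0028736)
G - C = 301 - 1*(-1/348) = 301 + 1/348 = 104749/348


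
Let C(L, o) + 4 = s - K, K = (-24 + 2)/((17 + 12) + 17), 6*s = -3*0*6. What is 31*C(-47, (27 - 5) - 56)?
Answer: -2511/23 ≈ -109.17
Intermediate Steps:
s = 0 (s = (-3*0*6)/6 = (0*6)/6 = (⅙)*0 = 0)
K = -11/23 (K = -22/(29 + 17) = -22/46 = -22*1/46 = -11/23 ≈ -0.47826)
C(L, o) = -81/23 (C(L, o) = -4 + (0 - 1*(-11/23)) = -4 + (0 + 11/23) = -4 + 11/23 = -81/23)
31*C(-47, (27 - 5) - 56) = 31*(-81/23) = -2511/23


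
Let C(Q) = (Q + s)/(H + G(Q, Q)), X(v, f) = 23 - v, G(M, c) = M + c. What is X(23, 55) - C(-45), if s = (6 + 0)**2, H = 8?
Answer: -9/82 ≈ -0.10976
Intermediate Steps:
s = 36 (s = 6**2 = 36)
C(Q) = (36 + Q)/(8 + 2*Q) (C(Q) = (Q + 36)/(8 + (Q + Q)) = (36 + Q)/(8 + 2*Q))
X(23, 55) - C(-45) = (23 - 1*23) - (36 - 45)/(2*(4 - 45)) = (23 - 23) - (-9)/(2*(-41)) = 0 - (-1)*(-9)/(2*41) = 0 - 1*9/82 = 0 - 9/82 = -9/82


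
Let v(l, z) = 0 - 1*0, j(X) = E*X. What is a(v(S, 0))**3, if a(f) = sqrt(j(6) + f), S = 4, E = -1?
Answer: -6*I*sqrt(6) ≈ -14.697*I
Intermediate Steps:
j(X) = -X
v(l, z) = 0 (v(l, z) = 0 + 0 = 0)
a(f) = sqrt(-6 + f) (a(f) = sqrt(-1*6 + f) = sqrt(-6 + f))
a(v(S, 0))**3 = (sqrt(-6 + 0))**3 = (sqrt(-6))**3 = (I*sqrt(6))**3 = -6*I*sqrt(6)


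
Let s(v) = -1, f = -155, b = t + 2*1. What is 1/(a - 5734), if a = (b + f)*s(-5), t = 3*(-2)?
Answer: -1/5575 ≈ -0.00017937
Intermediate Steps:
t = -6
b = -4 (b = -6 + 2*1 = -6 + 2 = -4)
a = 159 (a = (-4 - 155)*(-1) = -159*(-1) = 159)
1/(a - 5734) = 1/(159 - 5734) = 1/(-5575) = -1/5575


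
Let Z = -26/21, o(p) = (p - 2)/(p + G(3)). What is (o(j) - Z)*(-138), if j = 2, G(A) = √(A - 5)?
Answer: -1196/7 ≈ -170.86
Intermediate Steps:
G(A) = √(-5 + A)
o(p) = (-2 + p)/(p + I*√2) (o(p) = (p - 2)/(p + √(-5 + 3)) = (-2 + p)/(p + √(-2)) = (-2 + p)/(p + I*√2))
Z = -26/21 (Z = -26*1/21 = -26/21 ≈ -1.2381)
(o(j) - Z)*(-138) = ((-2 + 2)/(2 + I*√2) - 1*(-26/21))*(-138) = (0/(2 + I*√2) + 26/21)*(-138) = (0 + 26/21)*(-138) = (26/21)*(-138) = -1196/7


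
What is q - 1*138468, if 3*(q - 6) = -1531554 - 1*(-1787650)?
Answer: -159290/3 ≈ -53097.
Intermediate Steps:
q = 256114/3 (q = 6 + (-1531554 - 1*(-1787650))/3 = 6 + (-1531554 + 1787650)/3 = 6 + (1/3)*256096 = 6 + 256096/3 = 256114/3 ≈ 85371.)
q - 1*138468 = 256114/3 - 1*138468 = 256114/3 - 138468 = -159290/3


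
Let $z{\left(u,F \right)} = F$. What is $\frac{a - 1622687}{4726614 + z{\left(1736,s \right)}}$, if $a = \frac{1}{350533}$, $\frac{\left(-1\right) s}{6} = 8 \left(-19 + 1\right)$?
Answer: $- \frac{284402671085}{828568522887} \approx -0.34325$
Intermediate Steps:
$s = 864$ ($s = - 6 \cdot 8 \left(-19 + 1\right) = - 6 \cdot 8 \left(-18\right) = \left(-6\right) \left(-144\right) = 864$)
$a = \frac{1}{350533} \approx 2.8528 \cdot 10^{-6}$
$\frac{a - 1622687}{4726614 + z{\left(1736,s \right)}} = \frac{\frac{1}{350533} - 1622687}{4726614 + 864} = - \frac{568805342170}{350533 \cdot 4727478} = \left(- \frac{568805342170}{350533}\right) \frac{1}{4727478} = - \frac{284402671085}{828568522887}$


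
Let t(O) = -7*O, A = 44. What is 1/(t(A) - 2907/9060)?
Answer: -3020/931129 ≈ -0.0032434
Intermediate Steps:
1/(t(A) - 2907/9060) = 1/(-7*44 - 2907/9060) = 1/(-308 - 2907*1/9060) = 1/(-308 - 969/3020) = 1/(-931129/3020) = -3020/931129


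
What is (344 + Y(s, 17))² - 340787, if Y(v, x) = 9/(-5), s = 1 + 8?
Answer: -5592154/25 ≈ -2.2369e+5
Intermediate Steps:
s = 9
Y(v, x) = -9/5 (Y(v, x) = 9*(-⅕) = -9/5)
(344 + Y(s, 17))² - 340787 = (344 - 9/5)² - 340787 = (1711/5)² - 340787 = 2927521/25 - 340787 = -5592154/25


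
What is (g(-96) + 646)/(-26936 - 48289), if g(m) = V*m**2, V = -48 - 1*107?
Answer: 1427834/75225 ≈ 18.981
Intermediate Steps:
V = -155 (V = -48 - 107 = -155)
g(m) = -155*m**2
(g(-96) + 646)/(-26936 - 48289) = (-155*(-96)**2 + 646)/(-26936 - 48289) = (-155*9216 + 646)/(-75225) = (-1428480 + 646)*(-1/75225) = -1427834*(-1/75225) = 1427834/75225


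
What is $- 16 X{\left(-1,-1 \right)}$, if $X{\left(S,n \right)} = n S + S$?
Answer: $0$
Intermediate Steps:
$X{\left(S,n \right)} = S + S n$ ($X{\left(S,n \right)} = S n + S = S + S n$)
$- 16 X{\left(-1,-1 \right)} = - 16 \left(- (1 - 1)\right) = - 16 \left(\left(-1\right) 0\right) = \left(-16\right) 0 = 0$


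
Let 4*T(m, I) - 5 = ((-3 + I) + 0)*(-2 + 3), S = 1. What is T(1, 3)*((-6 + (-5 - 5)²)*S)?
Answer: 235/2 ≈ 117.50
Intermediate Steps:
T(m, I) = ½ + I/4 (T(m, I) = 5/4 + (((-3 + I) + 0)*(-2 + 3))/4 = 5/4 + ((-3 + I)*1)/4 = 5/4 + (-3 + I)/4 = 5/4 + (-¾ + I/4) = ½ + I/4)
T(1, 3)*((-6 + (-5 - 5)²)*S) = (½ + (¼)*3)*((-6 + (-5 - 5)²)*1) = (½ + ¾)*((-6 + (-10)²)*1) = 5*((-6 + 100)*1)/4 = 5*(94*1)/4 = (5/4)*94 = 235/2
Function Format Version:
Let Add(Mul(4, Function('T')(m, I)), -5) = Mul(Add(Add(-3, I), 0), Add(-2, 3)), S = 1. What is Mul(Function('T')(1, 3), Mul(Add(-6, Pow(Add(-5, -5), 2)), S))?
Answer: Rational(235, 2) ≈ 117.50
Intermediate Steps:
Function('T')(m, I) = Add(Rational(1, 2), Mul(Rational(1, 4), I)) (Function('T')(m, I) = Add(Rational(5, 4), Mul(Rational(1, 4), Mul(Add(Add(-3, I), 0), Add(-2, 3)))) = Add(Rational(5, 4), Mul(Rational(1, 4), Mul(Add(-3, I), 1))) = Add(Rational(5, 4), Mul(Rational(1, 4), Add(-3, I))) = Add(Rational(5, 4), Add(Rational(-3, 4), Mul(Rational(1, 4), I))) = Add(Rational(1, 2), Mul(Rational(1, 4), I)))
Mul(Function('T')(1, 3), Mul(Add(-6, Pow(Add(-5, -5), 2)), S)) = Mul(Add(Rational(1, 2), Mul(Rational(1, 4), 3)), Mul(Add(-6, Pow(Add(-5, -5), 2)), 1)) = Mul(Add(Rational(1, 2), Rational(3, 4)), Mul(Add(-6, Pow(-10, 2)), 1)) = Mul(Rational(5, 4), Mul(Add(-6, 100), 1)) = Mul(Rational(5, 4), Mul(94, 1)) = Mul(Rational(5, 4), 94) = Rational(235, 2)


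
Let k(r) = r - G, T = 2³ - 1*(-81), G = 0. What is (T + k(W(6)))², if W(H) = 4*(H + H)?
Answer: 18769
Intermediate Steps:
T = 89 (T = 8 + 81 = 89)
W(H) = 8*H (W(H) = 4*(2*H) = 8*H)
k(r) = r (k(r) = r - 1*0 = r + 0 = r)
(T + k(W(6)))² = (89 + 8*6)² = (89 + 48)² = 137² = 18769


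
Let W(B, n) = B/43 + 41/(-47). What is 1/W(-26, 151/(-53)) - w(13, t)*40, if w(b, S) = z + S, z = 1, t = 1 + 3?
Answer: -599021/2985 ≈ -200.68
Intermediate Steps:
t = 4
W(B, n) = -41/47 + B/43 (W(B, n) = B*(1/43) + 41*(-1/47) = B/43 - 41/47 = -41/47 + B/43)
w(b, S) = 1 + S
1/W(-26, 151/(-53)) - w(13, t)*40 = 1/(-41/47 + (1/43)*(-26)) - (1 + 4)*40 = 1/(-41/47 - 26/43) - 5*40 = 1/(-2985/2021) - 1*200 = -2021/2985 - 200 = -599021/2985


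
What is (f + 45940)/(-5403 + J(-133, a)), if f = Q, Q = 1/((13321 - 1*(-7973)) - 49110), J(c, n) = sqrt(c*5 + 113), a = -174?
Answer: -2301438537239/270677134392 - 1277867039*I*sqrt(138)/406015701588 ≈ -8.5025 - 0.036973*I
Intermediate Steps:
J(c, n) = sqrt(113 + 5*c) (J(c, n) = sqrt(5*c + 113) = sqrt(113 + 5*c))
Q = -1/27816 (Q = 1/((13321 + 7973) - 49110) = 1/(21294 - 49110) = 1/(-27816) = -1/27816 ≈ -3.5951e-5)
f = -1/27816 ≈ -3.5951e-5
(f + 45940)/(-5403 + J(-133, a)) = (-1/27816 + 45940)/(-5403 + sqrt(113 + 5*(-133))) = 1277867039/(27816*(-5403 + sqrt(113 - 665))) = 1277867039/(27816*(-5403 + sqrt(-552))) = 1277867039/(27816*(-5403 + 2*I*sqrt(138)))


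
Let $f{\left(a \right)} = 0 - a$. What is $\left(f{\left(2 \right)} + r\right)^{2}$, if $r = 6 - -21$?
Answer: $625$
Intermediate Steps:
$f{\left(a \right)} = - a$
$r = 27$ ($r = 6 + 21 = 27$)
$\left(f{\left(2 \right)} + r\right)^{2} = \left(\left(-1\right) 2 + 27\right)^{2} = \left(-2 + 27\right)^{2} = 25^{2} = 625$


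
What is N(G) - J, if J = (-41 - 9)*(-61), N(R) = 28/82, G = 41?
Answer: -125036/41 ≈ -3049.7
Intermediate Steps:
N(R) = 14/41 (N(R) = 28*(1/82) = 14/41)
J = 3050 (J = -50*(-61) = 3050)
N(G) - J = 14/41 - 1*3050 = 14/41 - 3050 = -125036/41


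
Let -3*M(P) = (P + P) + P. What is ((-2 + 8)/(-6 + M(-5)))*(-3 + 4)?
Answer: -6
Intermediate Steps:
M(P) = -P (M(P) = -((P + P) + P)/3 = -(2*P + P)/3 = -P)
((-2 + 8)/(-6 + M(-5)))*(-3 + 4) = ((-2 + 8)/(-6 - 1*(-5)))*(-3 + 4) = (6/(-6 + 5))*1 = (6/(-1))*1 = (6*(-1))*1 = -6*1 = -6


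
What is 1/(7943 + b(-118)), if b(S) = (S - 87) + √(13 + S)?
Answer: 7738/59876749 - I*√105/59876749 ≈ 0.00012923 - 1.7113e-7*I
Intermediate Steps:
b(S) = -87 + S + √(13 + S) (b(S) = (-87 + S) + √(13 + S) = -87 + S + √(13 + S))
1/(7943 + b(-118)) = 1/(7943 + (-87 - 118 + √(13 - 118))) = 1/(7943 + (-87 - 118 + √(-105))) = 1/(7943 + (-87 - 118 + I*√105)) = 1/(7943 + (-205 + I*√105)) = 1/(7738 + I*√105)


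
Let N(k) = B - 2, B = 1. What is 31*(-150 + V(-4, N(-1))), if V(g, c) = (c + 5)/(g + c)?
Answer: -23374/5 ≈ -4674.8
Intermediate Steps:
N(k) = -1 (N(k) = 1 - 2 = -1)
V(g, c) = (5 + c)/(c + g)
31*(-150 + V(-4, N(-1))) = 31*(-150 + (5 - 1)/(-1 - 4)) = 31*(-150 + 4/(-5)) = 31*(-150 - ⅕*4) = 31*(-150 - ⅘) = 31*(-754/5) = -23374/5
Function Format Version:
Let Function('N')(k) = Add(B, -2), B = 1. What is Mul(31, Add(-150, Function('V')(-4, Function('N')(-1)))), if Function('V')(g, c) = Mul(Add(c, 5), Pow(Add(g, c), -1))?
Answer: Rational(-23374, 5) ≈ -4674.8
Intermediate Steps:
Function('N')(k) = -1 (Function('N')(k) = Add(1, -2) = -1)
Function('V')(g, c) = Mul(Pow(Add(c, g), -1), Add(5, c)) (Function('V')(g, c) = Mul(Add(5, c), Pow(Add(c, g), -1)) = Mul(Pow(Add(c, g), -1), Add(5, c)))
Mul(31, Add(-150, Function('V')(-4, Function('N')(-1)))) = Mul(31, Add(-150, Mul(Pow(Add(-1, -4), -1), Add(5, -1)))) = Mul(31, Add(-150, Mul(Pow(-5, -1), 4))) = Mul(31, Add(-150, Mul(Rational(-1, 5), 4))) = Mul(31, Add(-150, Rational(-4, 5))) = Mul(31, Rational(-754, 5)) = Rational(-23374, 5)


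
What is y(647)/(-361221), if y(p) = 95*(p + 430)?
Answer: -34105/120407 ≈ -0.28325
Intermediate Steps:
y(p) = 40850 + 95*p (y(p) = 95*(430 + p) = 40850 + 95*p)
y(647)/(-361221) = (40850 + 95*647)/(-361221) = (40850 + 61465)*(-1/361221) = 102315*(-1/361221) = -34105/120407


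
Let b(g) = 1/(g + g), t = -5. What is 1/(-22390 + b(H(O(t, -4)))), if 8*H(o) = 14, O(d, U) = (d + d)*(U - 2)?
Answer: -7/156728 ≈ -4.4663e-5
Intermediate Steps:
O(d, U) = 2*d*(-2 + U) (O(d, U) = (2*d)*(-2 + U) = 2*d*(-2 + U))
H(o) = 7/4 (H(o) = (⅛)*14 = 7/4)
b(g) = 1/(2*g)
1/(-22390 + b(H(O(t, -4)))) = 1/(-22390 + 1/(2*(7/4))) = 1/(-22390 + (½)*(4/7)) = 1/(-22390 + 2/7) = 1/(-156728/7) = -7/156728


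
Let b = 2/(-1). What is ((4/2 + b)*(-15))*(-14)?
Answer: 0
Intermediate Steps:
b = -2 (b = 2*(-1) = -2)
((4/2 + b)*(-15))*(-14) = ((4/2 - 2)*(-15))*(-14) = ((4*(1/2) - 2)*(-15))*(-14) = ((2 - 2)*(-15))*(-14) = (0*(-15))*(-14) = 0*(-14) = 0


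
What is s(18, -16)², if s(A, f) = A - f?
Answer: 1156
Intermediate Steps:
s(18, -16)² = (18 - 1*(-16))² = (18 + 16)² = 34² = 1156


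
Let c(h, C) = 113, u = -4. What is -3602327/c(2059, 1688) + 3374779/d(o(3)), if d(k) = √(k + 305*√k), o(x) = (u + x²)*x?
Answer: -31879 + 3374779*√5/(5*√(3 + 61*√15)) ≈ 65695.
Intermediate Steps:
o(x) = x*(-4 + x²) (o(x) = (-4 + x²)*x = x*(-4 + x²))
-3602327/c(2059, 1688) + 3374779/d(o(3)) = -3602327/113 + 3374779/(√(3*(-4 + 3²) + 305*√(3*(-4 + 3²)))) = -3602327*1/113 + 3374779/(√(3*(-4 + 9) + 305*√(3*(-4 + 9)))) = -31879 + 3374779/(√(3*5 + 305*√(3*5))) = -31879 + 3374779/(√(15 + 305*√15)) = -31879 + 3374779/√(15 + 305*√15)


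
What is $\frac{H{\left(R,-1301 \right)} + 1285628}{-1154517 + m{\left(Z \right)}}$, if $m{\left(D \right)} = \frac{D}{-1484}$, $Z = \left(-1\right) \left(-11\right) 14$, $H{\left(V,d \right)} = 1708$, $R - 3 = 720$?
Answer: $- \frac{136457616}{122378813} \approx -1.115$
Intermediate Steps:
$R = 723$ ($R = 3 + 720 = 723$)
$Z = 154$ ($Z = 11 \cdot 14 = 154$)
$m{\left(D \right)} = - \frac{D}{1484}$ ($m{\left(D \right)} = D \left(- \frac{1}{1484}\right) = - \frac{D}{1484}$)
$\frac{H{\left(R,-1301 \right)} + 1285628}{-1154517 + m{\left(Z \right)}} = \frac{1708 + 1285628}{-1154517 - \frac{11}{106}} = \frac{1287336}{-1154517 - \frac{11}{106}} = \frac{1287336}{- \frac{122378813}{106}} = 1287336 \left(- \frac{106}{122378813}\right) = - \frac{136457616}{122378813}$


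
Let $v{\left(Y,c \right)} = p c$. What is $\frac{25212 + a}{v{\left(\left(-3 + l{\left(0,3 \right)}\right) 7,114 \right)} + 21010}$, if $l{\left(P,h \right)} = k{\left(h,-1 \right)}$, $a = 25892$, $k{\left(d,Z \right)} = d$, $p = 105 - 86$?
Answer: $\frac{6388}{2897} \approx 2.205$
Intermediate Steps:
$p = 19$ ($p = 105 - 86 = 19$)
$l{\left(P,h \right)} = h$
$v{\left(Y,c \right)} = 19 c$
$\frac{25212 + a}{v{\left(\left(-3 + l{\left(0,3 \right)}\right) 7,114 \right)} + 21010} = \frac{25212 + 25892}{19 \cdot 114 + 21010} = \frac{51104}{2166 + 21010} = \frac{51104}{23176} = 51104 \cdot \frac{1}{23176} = \frac{6388}{2897}$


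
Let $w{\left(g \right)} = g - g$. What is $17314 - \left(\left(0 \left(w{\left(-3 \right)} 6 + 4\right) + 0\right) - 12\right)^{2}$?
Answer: $17170$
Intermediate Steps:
$w{\left(g \right)} = 0$
$17314 - \left(\left(0 \left(w{\left(-3 \right)} 6 + 4\right) + 0\right) - 12\right)^{2} = 17314 - \left(\left(0 \left(0 \cdot 6 + 4\right) + 0\right) - 12\right)^{2} = 17314 - \left(\left(0 \left(0 + 4\right) + 0\right) - 12\right)^{2} = 17314 - \left(\left(0 \cdot 4 + 0\right) - 12\right)^{2} = 17314 - \left(\left(0 + 0\right) - 12\right)^{2} = 17314 - \left(0 - 12\right)^{2} = 17314 - \left(-12\right)^{2} = 17314 - 144 = 17170$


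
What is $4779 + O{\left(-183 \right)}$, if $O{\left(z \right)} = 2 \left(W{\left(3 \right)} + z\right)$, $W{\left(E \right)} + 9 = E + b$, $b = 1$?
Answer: $4403$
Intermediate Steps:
$W{\left(E \right)} = -8 + E$ ($W{\left(E \right)} = -9 + \left(E + 1\right) = -9 + \left(1 + E\right) = -8 + E$)
$O{\left(z \right)} = -10 + 2 z$ ($O{\left(z \right)} = 2 \left(\left(-8 + 3\right) + z\right) = 2 \left(-5 + z\right) = -10 + 2 z$)
$4779 + O{\left(-183 \right)} = 4779 + \left(-10 + 2 \left(-183\right)\right) = 4779 - 376 = 4403$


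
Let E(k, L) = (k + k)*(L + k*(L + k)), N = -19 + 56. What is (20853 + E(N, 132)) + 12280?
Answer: 505623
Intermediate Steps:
N = 37
E(k, L) = 2*k*(L + k*(L + k)) (E(k, L) = (2*k)*(L + k*(L + k)) = 2*k*(L + k*(L + k)))
(20853 + E(N, 132)) + 12280 = (20853 + 2*37*(132 + 37² + 132*37)) + 12280 = (20853 + 2*37*(132 + 1369 + 4884)) + 12280 = (20853 + 2*37*6385) + 12280 = (20853 + 472490) + 12280 = 493343 + 12280 = 505623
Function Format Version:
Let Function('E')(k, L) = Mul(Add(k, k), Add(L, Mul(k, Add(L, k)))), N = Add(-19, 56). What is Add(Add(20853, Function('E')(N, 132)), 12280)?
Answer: 505623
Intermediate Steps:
N = 37
Function('E')(k, L) = Mul(2, k, Add(L, Mul(k, Add(L, k)))) (Function('E')(k, L) = Mul(Mul(2, k), Add(L, Mul(k, Add(L, k)))) = Mul(2, k, Add(L, Mul(k, Add(L, k)))))
Add(Add(20853, Function('E')(N, 132)), 12280) = Add(Add(20853, Mul(2, 37, Add(132, Pow(37, 2), Mul(132, 37)))), 12280) = Add(Add(20853, Mul(2, 37, Add(132, 1369, 4884))), 12280) = Add(Add(20853, Mul(2, 37, 6385)), 12280) = Add(Add(20853, 472490), 12280) = Add(493343, 12280) = 505623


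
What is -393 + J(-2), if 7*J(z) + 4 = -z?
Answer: -2753/7 ≈ -393.29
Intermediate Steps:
J(z) = -4/7 - z/7 (J(z) = -4/7 + (-z)/7 = -4/7 - z/7)
-393 + J(-2) = -393 + (-4/7 - ⅐*(-2)) = -393 + (-4/7 + 2/7) = -393 - 2/7 = -2753/7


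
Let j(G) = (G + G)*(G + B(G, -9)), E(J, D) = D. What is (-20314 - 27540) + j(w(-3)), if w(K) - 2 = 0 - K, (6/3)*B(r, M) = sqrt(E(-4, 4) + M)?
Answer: -47804 + 5*I*sqrt(5) ≈ -47804.0 + 11.18*I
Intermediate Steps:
B(r, M) = sqrt(4 + M)/2
w(K) = 2 - K (w(K) = 2 + (0 - K) = 2 - K)
j(G) = 2*G*(G + I*sqrt(5)/2) (j(G) = (G + G)*(G + sqrt(4 - 9)/2) = (2*G)*(G + sqrt(-5)/2) = (2*G)*(G + (I*sqrt(5))/2) = (2*G)*(G + I*sqrt(5)/2) = 2*G*(G + I*sqrt(5)/2))
(-20314 - 27540) + j(w(-3)) = (-20314 - 27540) + (2 - 1*(-3))*(2*(2 - 1*(-3)) + I*sqrt(5)) = -47854 + (2 + 3)*(2*(2 + 3) + I*sqrt(5)) = -47854 + 5*(2*5 + I*sqrt(5)) = -47854 + 5*(10 + I*sqrt(5)) = -47854 + (50 + 5*I*sqrt(5)) = -47804 + 5*I*sqrt(5)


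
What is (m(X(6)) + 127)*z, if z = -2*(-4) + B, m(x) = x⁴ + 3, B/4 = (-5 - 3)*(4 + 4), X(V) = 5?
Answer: -187240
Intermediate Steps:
B = -256 (B = 4*((-5 - 3)*(4 + 4)) = 4*(-8*8) = 4*(-64) = -256)
m(x) = 3 + x⁴
z = -248 (z = -2*(-4) - 256 = 8 - 256 = -248)
(m(X(6)) + 127)*z = ((3 + 5⁴) + 127)*(-248) = ((3 + 625) + 127)*(-248) = (628 + 127)*(-248) = 755*(-248) = -187240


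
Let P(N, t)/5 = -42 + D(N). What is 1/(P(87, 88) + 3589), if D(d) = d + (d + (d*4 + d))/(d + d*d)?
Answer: 44/167831 ≈ 0.00026217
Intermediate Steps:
D(d) = d + 6*d/(d + d²) (D(d) = d + (d + (4*d + d))/(d + d²) = d + (d + 5*d)/(d + d²) = d + (6*d)/(d + d²) = d + 6*d/(d + d²))
P(N, t) = -210 + 5*(6 + N + N²)/(1 + N) (P(N, t) = 5*(-42 + (6 + N + N²)/(1 + N)) = -210 + 5*(6 + N + N²)/(1 + N))
1/(P(87, 88) + 3589) = 1/(5*(-36 + 87² - 41*87)/(1 + 87) + 3589) = 1/(5*(-36 + 7569 - 3567)/88 + 3589) = 1/(5*(1/88)*3966 + 3589) = 1/(9915/44 + 3589) = 1/(167831/44) = 44/167831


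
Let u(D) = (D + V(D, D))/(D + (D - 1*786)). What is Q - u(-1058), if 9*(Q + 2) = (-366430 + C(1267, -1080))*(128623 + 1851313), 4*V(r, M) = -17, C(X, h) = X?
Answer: -2797525560730843/34824 ≈ -8.0333e+10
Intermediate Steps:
V(r, M) = -17/4 (V(r, M) = (1/4)*(-17) = -17/4)
u(D) = (-17/4 + D)/(-786 + 2*D) (u(D) = (D - 17/4)/(D + (D - 1*786)) = (-17/4 + D)/(D + (D - 786)) = (-17/4 + D)/(D + (-786 + D)) = (-17/4 + D)/(-786 + 2*D))
Q = -240999789862/3 (Q = -2 + ((-366430 + 1267)*(128623 + 1851313))/9 = -2 + (-365163*1979936)/9 = -2 + (1/9)*(-722999369568) = -2 - 240999789856/3 = -240999789862/3 ≈ -8.0333e+10)
Q - u(-1058) = -240999789862/3 - (-17 + 4*(-1058))/(8*(-393 - 1058)) = -240999789862/3 - (-17 - 4232)/(8*(-1451)) = -240999789862/3 - (-1)*(-4249)/(8*1451) = -240999789862/3 - 1*4249/11608 = -240999789862/3 - 4249/11608 = -2797525560730843/34824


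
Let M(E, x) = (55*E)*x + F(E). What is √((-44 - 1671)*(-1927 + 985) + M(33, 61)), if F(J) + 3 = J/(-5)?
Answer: √43155885/5 ≈ 1313.9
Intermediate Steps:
F(J) = -3 - J/5 (F(J) = -3 + J/(-5) = -3 + J*(-⅕) = -3 - J/5)
M(E, x) = -3 - E/5 + 55*E*x (M(E, x) = (55*E)*x + (-3 - E/5) = 55*E*x + (-3 - E/5) = -3 - E/5 + 55*E*x)
√((-44 - 1671)*(-1927 + 985) + M(33, 61)) = √((-44 - 1671)*(-1927 + 985) + (-3 - ⅕*33 + 55*33*61)) = √(-1715*(-942) + (-3 - 33/5 + 110715)) = √(1615530 + 553527/5) = √(8631177/5) = √43155885/5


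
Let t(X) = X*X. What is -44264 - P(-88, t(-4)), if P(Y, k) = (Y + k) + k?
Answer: -44208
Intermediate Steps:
t(X) = X**2
P(Y, k) = Y + 2*k
-44264 - P(-88, t(-4)) = -44264 - (-88 + 2*(-4)**2) = -44264 - (-88 + 2*16) = -44264 - (-88 + 32) = -44264 - 1*(-56) = -44264 + 56 = -44208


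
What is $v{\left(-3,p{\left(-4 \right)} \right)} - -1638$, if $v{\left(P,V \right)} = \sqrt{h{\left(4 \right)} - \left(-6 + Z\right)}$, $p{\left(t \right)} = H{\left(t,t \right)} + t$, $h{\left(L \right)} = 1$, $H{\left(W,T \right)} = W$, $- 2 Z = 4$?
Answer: $1641$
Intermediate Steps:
$Z = -2$ ($Z = \left(- \frac{1}{2}\right) 4 = -2$)
$p{\left(t \right)} = 2 t$ ($p{\left(t \right)} = t + t = 2 t$)
$v{\left(P,V \right)} = 3$ ($v{\left(P,V \right)} = \sqrt{1 + \left(6 - -2\right)} = \sqrt{1 + \left(6 + 2\right)} = \sqrt{1 + 8} = \sqrt{9} = 3$)
$v{\left(-3,p{\left(-4 \right)} \right)} - -1638 = 3 - -1638 = 3 + 1638 = 1641$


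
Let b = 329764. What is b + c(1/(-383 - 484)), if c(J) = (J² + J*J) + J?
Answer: 247879970531/751689 ≈ 3.2976e+5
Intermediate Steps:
c(J) = J + 2*J² (c(J) = (J² + J²) + J = 2*J² + J = J + 2*J²)
b + c(1/(-383 - 484)) = 329764 + (1 + 2/(-383 - 484))/(-383 - 484) = 329764 + (1 + 2/(-867))/(-867) = 329764 - (1 + 2*(-1/867))/867 = 329764 - (1 - 2/867)/867 = 329764 - 1/867*865/867 = 329764 - 865/751689 = 247879970531/751689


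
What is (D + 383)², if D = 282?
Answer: 442225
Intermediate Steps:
(D + 383)² = (282 + 383)² = 665² = 442225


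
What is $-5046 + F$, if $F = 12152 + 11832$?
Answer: $18938$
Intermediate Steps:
$F = 23984$
$-5046 + F = -5046 + 23984 = 18938$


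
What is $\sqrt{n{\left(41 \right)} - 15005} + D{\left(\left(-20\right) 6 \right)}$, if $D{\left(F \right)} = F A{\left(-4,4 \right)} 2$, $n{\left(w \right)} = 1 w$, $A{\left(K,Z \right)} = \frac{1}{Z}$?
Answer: $-60 + 2 i \sqrt{3741} \approx -60.0 + 122.33 i$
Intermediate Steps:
$n{\left(w \right)} = w$
$D{\left(F \right)} = \frac{F}{2}$ ($D{\left(F \right)} = \frac{F}{4} \cdot 2 = \frac{F}{2}$)
$\sqrt{n{\left(41 \right)} - 15005} + D{\left(\left(-20\right) 6 \right)} = \sqrt{41 - 15005} + \frac{\left(-20\right) 6}{2} = \sqrt{-14964} + \frac{1}{2} \left(-120\right) = 2 i \sqrt{3741} - 60 = -60 + 2 i \sqrt{3741}$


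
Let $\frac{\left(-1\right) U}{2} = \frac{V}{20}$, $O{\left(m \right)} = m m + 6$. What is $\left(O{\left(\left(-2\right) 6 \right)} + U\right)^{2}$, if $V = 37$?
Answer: $\frac{2140369}{100} \approx 21404.0$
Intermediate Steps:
$O{\left(m \right)} = 6 + m^{2}$ ($O{\left(m \right)} = m^{2} + 6 = 6 + m^{2}$)
$U = - \frac{37}{10}$ ($U = - 2 \cdot \frac{37}{20} = - 2 \cdot 37 \cdot \frac{1}{20} = \left(-2\right) \frac{37}{20} = - \frac{37}{10} \approx -3.7$)
$\left(O{\left(\left(-2\right) 6 \right)} + U\right)^{2} = \left(\left(6 + \left(\left(-2\right) 6\right)^{2}\right) - \frac{37}{10}\right)^{2} = \left(\left(6 + \left(-12\right)^{2}\right) - \frac{37}{10}\right)^{2} = \left(\left(6 + 144\right) - \frac{37}{10}\right)^{2} = \left(150 - \frac{37}{10}\right)^{2} = \left(\frac{1463}{10}\right)^{2} = \frac{2140369}{100}$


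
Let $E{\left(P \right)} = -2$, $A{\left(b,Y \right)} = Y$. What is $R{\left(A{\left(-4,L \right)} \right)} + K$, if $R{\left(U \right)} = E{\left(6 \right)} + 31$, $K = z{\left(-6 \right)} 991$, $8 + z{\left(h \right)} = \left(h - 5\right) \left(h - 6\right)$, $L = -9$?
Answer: $122913$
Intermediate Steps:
$z{\left(h \right)} = -8 + \left(-6 + h\right) \left(-5 + h\right)$ ($z{\left(h \right)} = -8 + \left(h - 5\right) \left(h - 6\right) = -8 + \left(-5 + h\right) \left(-6 + h\right) = -8 + \left(-6 + h\right) \left(-5 + h\right)$)
$K = 122884$ ($K = \left(22 + \left(-6\right)^{2} - -66\right) 991 = \left(22 + 36 + 66\right) 991 = 124 \cdot 991 = 122884$)
$R{\left(U \right)} = 29$ ($R{\left(U \right)} = -2 + 31 = 29$)
$R{\left(A{\left(-4,L \right)} \right)} + K = 29 + 122884 = 122913$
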